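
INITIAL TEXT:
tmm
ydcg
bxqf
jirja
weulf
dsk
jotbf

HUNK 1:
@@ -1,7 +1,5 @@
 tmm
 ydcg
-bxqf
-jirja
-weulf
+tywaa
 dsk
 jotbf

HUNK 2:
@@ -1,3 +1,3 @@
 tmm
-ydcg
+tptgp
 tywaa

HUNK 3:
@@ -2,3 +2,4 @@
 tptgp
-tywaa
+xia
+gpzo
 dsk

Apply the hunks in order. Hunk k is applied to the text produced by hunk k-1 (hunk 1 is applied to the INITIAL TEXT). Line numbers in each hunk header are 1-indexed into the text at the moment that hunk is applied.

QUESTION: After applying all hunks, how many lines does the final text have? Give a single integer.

Hunk 1: at line 1 remove [bxqf,jirja,weulf] add [tywaa] -> 5 lines: tmm ydcg tywaa dsk jotbf
Hunk 2: at line 1 remove [ydcg] add [tptgp] -> 5 lines: tmm tptgp tywaa dsk jotbf
Hunk 3: at line 2 remove [tywaa] add [xia,gpzo] -> 6 lines: tmm tptgp xia gpzo dsk jotbf
Final line count: 6

Answer: 6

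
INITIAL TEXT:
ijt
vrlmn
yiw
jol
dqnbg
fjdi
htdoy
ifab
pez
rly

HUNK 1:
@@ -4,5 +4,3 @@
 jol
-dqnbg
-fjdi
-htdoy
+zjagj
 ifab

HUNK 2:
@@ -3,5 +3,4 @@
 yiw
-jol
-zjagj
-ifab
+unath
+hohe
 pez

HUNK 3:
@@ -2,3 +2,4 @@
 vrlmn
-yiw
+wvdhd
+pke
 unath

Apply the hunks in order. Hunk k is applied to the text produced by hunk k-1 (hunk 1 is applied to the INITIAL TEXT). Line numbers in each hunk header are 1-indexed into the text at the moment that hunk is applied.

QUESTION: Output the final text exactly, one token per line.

Answer: ijt
vrlmn
wvdhd
pke
unath
hohe
pez
rly

Derivation:
Hunk 1: at line 4 remove [dqnbg,fjdi,htdoy] add [zjagj] -> 8 lines: ijt vrlmn yiw jol zjagj ifab pez rly
Hunk 2: at line 3 remove [jol,zjagj,ifab] add [unath,hohe] -> 7 lines: ijt vrlmn yiw unath hohe pez rly
Hunk 3: at line 2 remove [yiw] add [wvdhd,pke] -> 8 lines: ijt vrlmn wvdhd pke unath hohe pez rly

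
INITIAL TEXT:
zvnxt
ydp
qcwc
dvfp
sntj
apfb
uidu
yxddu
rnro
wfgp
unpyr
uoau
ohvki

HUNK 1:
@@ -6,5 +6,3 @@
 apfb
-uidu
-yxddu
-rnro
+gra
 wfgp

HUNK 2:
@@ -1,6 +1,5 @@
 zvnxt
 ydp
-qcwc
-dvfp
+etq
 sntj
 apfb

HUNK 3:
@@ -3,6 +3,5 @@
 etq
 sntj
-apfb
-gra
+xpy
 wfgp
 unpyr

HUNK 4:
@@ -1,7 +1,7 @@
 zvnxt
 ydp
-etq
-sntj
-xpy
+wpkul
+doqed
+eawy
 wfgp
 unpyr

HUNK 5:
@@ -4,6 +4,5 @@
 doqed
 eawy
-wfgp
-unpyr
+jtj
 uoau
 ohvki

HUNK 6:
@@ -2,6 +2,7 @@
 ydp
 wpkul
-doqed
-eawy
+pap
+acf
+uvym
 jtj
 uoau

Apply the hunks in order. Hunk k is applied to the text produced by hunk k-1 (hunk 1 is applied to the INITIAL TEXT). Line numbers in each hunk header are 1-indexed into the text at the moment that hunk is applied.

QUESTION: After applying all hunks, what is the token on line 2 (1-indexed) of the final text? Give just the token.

Hunk 1: at line 6 remove [uidu,yxddu,rnro] add [gra] -> 11 lines: zvnxt ydp qcwc dvfp sntj apfb gra wfgp unpyr uoau ohvki
Hunk 2: at line 1 remove [qcwc,dvfp] add [etq] -> 10 lines: zvnxt ydp etq sntj apfb gra wfgp unpyr uoau ohvki
Hunk 3: at line 3 remove [apfb,gra] add [xpy] -> 9 lines: zvnxt ydp etq sntj xpy wfgp unpyr uoau ohvki
Hunk 4: at line 1 remove [etq,sntj,xpy] add [wpkul,doqed,eawy] -> 9 lines: zvnxt ydp wpkul doqed eawy wfgp unpyr uoau ohvki
Hunk 5: at line 4 remove [wfgp,unpyr] add [jtj] -> 8 lines: zvnxt ydp wpkul doqed eawy jtj uoau ohvki
Hunk 6: at line 2 remove [doqed,eawy] add [pap,acf,uvym] -> 9 lines: zvnxt ydp wpkul pap acf uvym jtj uoau ohvki
Final line 2: ydp

Answer: ydp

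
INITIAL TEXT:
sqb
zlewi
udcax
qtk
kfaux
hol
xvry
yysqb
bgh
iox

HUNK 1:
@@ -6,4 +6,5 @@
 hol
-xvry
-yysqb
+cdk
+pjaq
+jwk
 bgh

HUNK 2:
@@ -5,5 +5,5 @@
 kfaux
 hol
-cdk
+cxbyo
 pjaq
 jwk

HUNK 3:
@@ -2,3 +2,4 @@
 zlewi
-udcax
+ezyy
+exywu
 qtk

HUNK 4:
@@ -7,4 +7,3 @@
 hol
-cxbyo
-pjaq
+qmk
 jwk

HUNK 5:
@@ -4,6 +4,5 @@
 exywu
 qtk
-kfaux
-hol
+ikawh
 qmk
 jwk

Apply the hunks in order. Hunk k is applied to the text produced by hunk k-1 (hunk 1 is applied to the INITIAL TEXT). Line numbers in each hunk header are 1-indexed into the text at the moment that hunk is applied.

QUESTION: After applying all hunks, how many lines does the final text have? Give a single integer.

Hunk 1: at line 6 remove [xvry,yysqb] add [cdk,pjaq,jwk] -> 11 lines: sqb zlewi udcax qtk kfaux hol cdk pjaq jwk bgh iox
Hunk 2: at line 5 remove [cdk] add [cxbyo] -> 11 lines: sqb zlewi udcax qtk kfaux hol cxbyo pjaq jwk bgh iox
Hunk 3: at line 2 remove [udcax] add [ezyy,exywu] -> 12 lines: sqb zlewi ezyy exywu qtk kfaux hol cxbyo pjaq jwk bgh iox
Hunk 4: at line 7 remove [cxbyo,pjaq] add [qmk] -> 11 lines: sqb zlewi ezyy exywu qtk kfaux hol qmk jwk bgh iox
Hunk 5: at line 4 remove [kfaux,hol] add [ikawh] -> 10 lines: sqb zlewi ezyy exywu qtk ikawh qmk jwk bgh iox
Final line count: 10

Answer: 10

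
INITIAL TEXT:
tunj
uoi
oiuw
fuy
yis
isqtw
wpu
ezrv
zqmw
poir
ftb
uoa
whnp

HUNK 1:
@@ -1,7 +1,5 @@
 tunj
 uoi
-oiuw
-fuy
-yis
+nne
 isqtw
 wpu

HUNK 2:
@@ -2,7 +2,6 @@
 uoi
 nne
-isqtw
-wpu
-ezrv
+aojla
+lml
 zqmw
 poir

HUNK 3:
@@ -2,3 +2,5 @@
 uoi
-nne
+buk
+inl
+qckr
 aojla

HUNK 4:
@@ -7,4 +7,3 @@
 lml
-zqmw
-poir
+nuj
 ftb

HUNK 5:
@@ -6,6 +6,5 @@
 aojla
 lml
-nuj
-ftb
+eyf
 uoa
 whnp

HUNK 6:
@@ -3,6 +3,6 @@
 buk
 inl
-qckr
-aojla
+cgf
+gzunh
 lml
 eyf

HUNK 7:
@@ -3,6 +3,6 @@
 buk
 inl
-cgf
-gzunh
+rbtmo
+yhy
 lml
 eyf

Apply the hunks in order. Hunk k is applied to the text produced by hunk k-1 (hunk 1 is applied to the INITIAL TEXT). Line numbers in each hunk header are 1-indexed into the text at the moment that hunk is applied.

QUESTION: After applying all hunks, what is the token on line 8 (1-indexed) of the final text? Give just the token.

Hunk 1: at line 1 remove [oiuw,fuy,yis] add [nne] -> 11 lines: tunj uoi nne isqtw wpu ezrv zqmw poir ftb uoa whnp
Hunk 2: at line 2 remove [isqtw,wpu,ezrv] add [aojla,lml] -> 10 lines: tunj uoi nne aojla lml zqmw poir ftb uoa whnp
Hunk 3: at line 2 remove [nne] add [buk,inl,qckr] -> 12 lines: tunj uoi buk inl qckr aojla lml zqmw poir ftb uoa whnp
Hunk 4: at line 7 remove [zqmw,poir] add [nuj] -> 11 lines: tunj uoi buk inl qckr aojla lml nuj ftb uoa whnp
Hunk 5: at line 6 remove [nuj,ftb] add [eyf] -> 10 lines: tunj uoi buk inl qckr aojla lml eyf uoa whnp
Hunk 6: at line 3 remove [qckr,aojla] add [cgf,gzunh] -> 10 lines: tunj uoi buk inl cgf gzunh lml eyf uoa whnp
Hunk 7: at line 3 remove [cgf,gzunh] add [rbtmo,yhy] -> 10 lines: tunj uoi buk inl rbtmo yhy lml eyf uoa whnp
Final line 8: eyf

Answer: eyf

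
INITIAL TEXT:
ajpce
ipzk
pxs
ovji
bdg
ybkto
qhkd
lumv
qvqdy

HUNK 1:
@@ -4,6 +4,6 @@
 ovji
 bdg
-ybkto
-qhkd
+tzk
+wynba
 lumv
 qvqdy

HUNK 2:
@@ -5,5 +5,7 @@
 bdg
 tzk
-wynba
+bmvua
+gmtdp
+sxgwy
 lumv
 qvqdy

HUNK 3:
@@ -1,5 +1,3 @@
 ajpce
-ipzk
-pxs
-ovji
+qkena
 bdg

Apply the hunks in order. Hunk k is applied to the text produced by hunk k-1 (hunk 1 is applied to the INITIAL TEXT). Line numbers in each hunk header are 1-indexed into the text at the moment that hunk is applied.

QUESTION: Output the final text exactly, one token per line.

Answer: ajpce
qkena
bdg
tzk
bmvua
gmtdp
sxgwy
lumv
qvqdy

Derivation:
Hunk 1: at line 4 remove [ybkto,qhkd] add [tzk,wynba] -> 9 lines: ajpce ipzk pxs ovji bdg tzk wynba lumv qvqdy
Hunk 2: at line 5 remove [wynba] add [bmvua,gmtdp,sxgwy] -> 11 lines: ajpce ipzk pxs ovji bdg tzk bmvua gmtdp sxgwy lumv qvqdy
Hunk 3: at line 1 remove [ipzk,pxs,ovji] add [qkena] -> 9 lines: ajpce qkena bdg tzk bmvua gmtdp sxgwy lumv qvqdy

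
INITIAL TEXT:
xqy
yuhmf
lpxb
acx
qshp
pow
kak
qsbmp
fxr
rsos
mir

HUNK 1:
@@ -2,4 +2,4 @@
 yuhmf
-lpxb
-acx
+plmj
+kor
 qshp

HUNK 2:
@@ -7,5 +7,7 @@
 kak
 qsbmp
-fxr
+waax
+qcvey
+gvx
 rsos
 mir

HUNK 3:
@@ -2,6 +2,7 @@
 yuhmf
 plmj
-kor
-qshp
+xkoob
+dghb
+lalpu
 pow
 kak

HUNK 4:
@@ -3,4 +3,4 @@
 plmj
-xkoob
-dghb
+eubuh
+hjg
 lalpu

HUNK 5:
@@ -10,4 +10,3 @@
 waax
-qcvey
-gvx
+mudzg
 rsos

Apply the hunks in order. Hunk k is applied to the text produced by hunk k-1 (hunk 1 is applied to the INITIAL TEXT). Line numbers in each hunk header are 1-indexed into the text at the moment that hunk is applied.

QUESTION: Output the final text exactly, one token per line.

Answer: xqy
yuhmf
plmj
eubuh
hjg
lalpu
pow
kak
qsbmp
waax
mudzg
rsos
mir

Derivation:
Hunk 1: at line 2 remove [lpxb,acx] add [plmj,kor] -> 11 lines: xqy yuhmf plmj kor qshp pow kak qsbmp fxr rsos mir
Hunk 2: at line 7 remove [fxr] add [waax,qcvey,gvx] -> 13 lines: xqy yuhmf plmj kor qshp pow kak qsbmp waax qcvey gvx rsos mir
Hunk 3: at line 2 remove [kor,qshp] add [xkoob,dghb,lalpu] -> 14 lines: xqy yuhmf plmj xkoob dghb lalpu pow kak qsbmp waax qcvey gvx rsos mir
Hunk 4: at line 3 remove [xkoob,dghb] add [eubuh,hjg] -> 14 lines: xqy yuhmf plmj eubuh hjg lalpu pow kak qsbmp waax qcvey gvx rsos mir
Hunk 5: at line 10 remove [qcvey,gvx] add [mudzg] -> 13 lines: xqy yuhmf plmj eubuh hjg lalpu pow kak qsbmp waax mudzg rsos mir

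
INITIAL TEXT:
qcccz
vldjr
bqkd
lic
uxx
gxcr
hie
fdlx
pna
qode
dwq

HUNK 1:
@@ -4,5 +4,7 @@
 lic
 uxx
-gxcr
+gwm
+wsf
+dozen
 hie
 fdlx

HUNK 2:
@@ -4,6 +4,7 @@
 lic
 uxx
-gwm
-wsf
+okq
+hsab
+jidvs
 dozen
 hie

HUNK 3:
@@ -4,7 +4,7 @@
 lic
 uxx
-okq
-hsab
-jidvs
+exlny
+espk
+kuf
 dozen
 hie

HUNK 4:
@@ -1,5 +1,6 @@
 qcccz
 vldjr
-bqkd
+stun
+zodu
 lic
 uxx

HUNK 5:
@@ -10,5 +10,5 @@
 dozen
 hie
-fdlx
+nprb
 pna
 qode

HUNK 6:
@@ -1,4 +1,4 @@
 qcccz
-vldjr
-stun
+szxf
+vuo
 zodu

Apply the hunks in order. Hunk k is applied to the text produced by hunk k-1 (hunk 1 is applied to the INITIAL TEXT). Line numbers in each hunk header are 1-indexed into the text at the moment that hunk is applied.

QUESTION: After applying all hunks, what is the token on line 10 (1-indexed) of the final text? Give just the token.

Hunk 1: at line 4 remove [gxcr] add [gwm,wsf,dozen] -> 13 lines: qcccz vldjr bqkd lic uxx gwm wsf dozen hie fdlx pna qode dwq
Hunk 2: at line 4 remove [gwm,wsf] add [okq,hsab,jidvs] -> 14 lines: qcccz vldjr bqkd lic uxx okq hsab jidvs dozen hie fdlx pna qode dwq
Hunk 3: at line 4 remove [okq,hsab,jidvs] add [exlny,espk,kuf] -> 14 lines: qcccz vldjr bqkd lic uxx exlny espk kuf dozen hie fdlx pna qode dwq
Hunk 4: at line 1 remove [bqkd] add [stun,zodu] -> 15 lines: qcccz vldjr stun zodu lic uxx exlny espk kuf dozen hie fdlx pna qode dwq
Hunk 5: at line 10 remove [fdlx] add [nprb] -> 15 lines: qcccz vldjr stun zodu lic uxx exlny espk kuf dozen hie nprb pna qode dwq
Hunk 6: at line 1 remove [vldjr,stun] add [szxf,vuo] -> 15 lines: qcccz szxf vuo zodu lic uxx exlny espk kuf dozen hie nprb pna qode dwq
Final line 10: dozen

Answer: dozen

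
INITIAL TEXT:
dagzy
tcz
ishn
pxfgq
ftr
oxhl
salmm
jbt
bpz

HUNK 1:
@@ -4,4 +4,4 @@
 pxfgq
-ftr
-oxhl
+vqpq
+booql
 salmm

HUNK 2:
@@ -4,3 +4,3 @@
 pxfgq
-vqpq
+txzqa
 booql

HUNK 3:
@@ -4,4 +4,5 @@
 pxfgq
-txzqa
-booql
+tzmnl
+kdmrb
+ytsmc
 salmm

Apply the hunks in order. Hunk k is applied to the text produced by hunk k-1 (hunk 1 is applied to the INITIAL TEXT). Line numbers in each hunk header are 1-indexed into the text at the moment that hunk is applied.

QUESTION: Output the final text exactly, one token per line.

Hunk 1: at line 4 remove [ftr,oxhl] add [vqpq,booql] -> 9 lines: dagzy tcz ishn pxfgq vqpq booql salmm jbt bpz
Hunk 2: at line 4 remove [vqpq] add [txzqa] -> 9 lines: dagzy tcz ishn pxfgq txzqa booql salmm jbt bpz
Hunk 3: at line 4 remove [txzqa,booql] add [tzmnl,kdmrb,ytsmc] -> 10 lines: dagzy tcz ishn pxfgq tzmnl kdmrb ytsmc salmm jbt bpz

Answer: dagzy
tcz
ishn
pxfgq
tzmnl
kdmrb
ytsmc
salmm
jbt
bpz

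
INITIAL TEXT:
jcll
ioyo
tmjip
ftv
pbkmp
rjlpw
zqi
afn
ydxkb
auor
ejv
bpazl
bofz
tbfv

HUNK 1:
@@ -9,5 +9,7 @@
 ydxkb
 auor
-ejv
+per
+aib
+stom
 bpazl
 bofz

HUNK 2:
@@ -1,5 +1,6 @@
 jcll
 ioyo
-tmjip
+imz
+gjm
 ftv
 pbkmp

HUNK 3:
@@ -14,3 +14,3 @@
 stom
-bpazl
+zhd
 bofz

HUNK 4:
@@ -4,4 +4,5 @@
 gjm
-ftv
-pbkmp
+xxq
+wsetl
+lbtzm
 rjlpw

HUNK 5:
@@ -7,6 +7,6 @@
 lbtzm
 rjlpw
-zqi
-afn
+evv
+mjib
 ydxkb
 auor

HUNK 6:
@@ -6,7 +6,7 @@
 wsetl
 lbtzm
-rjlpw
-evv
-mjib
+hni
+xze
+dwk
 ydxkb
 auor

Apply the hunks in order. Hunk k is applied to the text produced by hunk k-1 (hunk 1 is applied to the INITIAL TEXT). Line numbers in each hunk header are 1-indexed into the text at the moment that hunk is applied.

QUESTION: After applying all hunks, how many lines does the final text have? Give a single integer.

Answer: 18

Derivation:
Hunk 1: at line 9 remove [ejv] add [per,aib,stom] -> 16 lines: jcll ioyo tmjip ftv pbkmp rjlpw zqi afn ydxkb auor per aib stom bpazl bofz tbfv
Hunk 2: at line 1 remove [tmjip] add [imz,gjm] -> 17 lines: jcll ioyo imz gjm ftv pbkmp rjlpw zqi afn ydxkb auor per aib stom bpazl bofz tbfv
Hunk 3: at line 14 remove [bpazl] add [zhd] -> 17 lines: jcll ioyo imz gjm ftv pbkmp rjlpw zqi afn ydxkb auor per aib stom zhd bofz tbfv
Hunk 4: at line 4 remove [ftv,pbkmp] add [xxq,wsetl,lbtzm] -> 18 lines: jcll ioyo imz gjm xxq wsetl lbtzm rjlpw zqi afn ydxkb auor per aib stom zhd bofz tbfv
Hunk 5: at line 7 remove [zqi,afn] add [evv,mjib] -> 18 lines: jcll ioyo imz gjm xxq wsetl lbtzm rjlpw evv mjib ydxkb auor per aib stom zhd bofz tbfv
Hunk 6: at line 6 remove [rjlpw,evv,mjib] add [hni,xze,dwk] -> 18 lines: jcll ioyo imz gjm xxq wsetl lbtzm hni xze dwk ydxkb auor per aib stom zhd bofz tbfv
Final line count: 18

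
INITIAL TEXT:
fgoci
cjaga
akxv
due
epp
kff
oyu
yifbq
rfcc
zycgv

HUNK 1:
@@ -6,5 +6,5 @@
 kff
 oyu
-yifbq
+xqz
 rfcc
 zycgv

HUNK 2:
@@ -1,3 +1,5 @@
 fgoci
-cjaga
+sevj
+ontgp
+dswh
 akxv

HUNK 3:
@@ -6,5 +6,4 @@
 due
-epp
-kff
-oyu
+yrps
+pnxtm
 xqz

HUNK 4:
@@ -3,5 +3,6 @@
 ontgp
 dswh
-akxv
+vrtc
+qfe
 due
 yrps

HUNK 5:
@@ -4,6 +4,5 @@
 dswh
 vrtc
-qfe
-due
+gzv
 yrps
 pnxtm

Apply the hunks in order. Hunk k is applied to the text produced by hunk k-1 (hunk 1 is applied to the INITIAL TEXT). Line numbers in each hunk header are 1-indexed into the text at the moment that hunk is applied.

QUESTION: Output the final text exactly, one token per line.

Hunk 1: at line 6 remove [yifbq] add [xqz] -> 10 lines: fgoci cjaga akxv due epp kff oyu xqz rfcc zycgv
Hunk 2: at line 1 remove [cjaga] add [sevj,ontgp,dswh] -> 12 lines: fgoci sevj ontgp dswh akxv due epp kff oyu xqz rfcc zycgv
Hunk 3: at line 6 remove [epp,kff,oyu] add [yrps,pnxtm] -> 11 lines: fgoci sevj ontgp dswh akxv due yrps pnxtm xqz rfcc zycgv
Hunk 4: at line 3 remove [akxv] add [vrtc,qfe] -> 12 lines: fgoci sevj ontgp dswh vrtc qfe due yrps pnxtm xqz rfcc zycgv
Hunk 5: at line 4 remove [qfe,due] add [gzv] -> 11 lines: fgoci sevj ontgp dswh vrtc gzv yrps pnxtm xqz rfcc zycgv

Answer: fgoci
sevj
ontgp
dswh
vrtc
gzv
yrps
pnxtm
xqz
rfcc
zycgv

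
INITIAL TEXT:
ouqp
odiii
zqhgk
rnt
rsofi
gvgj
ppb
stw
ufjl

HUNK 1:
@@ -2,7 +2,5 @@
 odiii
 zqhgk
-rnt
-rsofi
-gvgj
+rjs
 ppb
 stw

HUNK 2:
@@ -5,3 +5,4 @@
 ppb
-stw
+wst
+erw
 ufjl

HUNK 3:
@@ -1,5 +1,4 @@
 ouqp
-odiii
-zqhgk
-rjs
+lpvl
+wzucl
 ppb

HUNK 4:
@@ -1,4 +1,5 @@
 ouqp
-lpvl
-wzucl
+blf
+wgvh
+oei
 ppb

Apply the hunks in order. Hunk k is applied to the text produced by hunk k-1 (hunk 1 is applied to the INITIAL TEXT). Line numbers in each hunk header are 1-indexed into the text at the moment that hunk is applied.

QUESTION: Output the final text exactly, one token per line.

Hunk 1: at line 2 remove [rnt,rsofi,gvgj] add [rjs] -> 7 lines: ouqp odiii zqhgk rjs ppb stw ufjl
Hunk 2: at line 5 remove [stw] add [wst,erw] -> 8 lines: ouqp odiii zqhgk rjs ppb wst erw ufjl
Hunk 3: at line 1 remove [odiii,zqhgk,rjs] add [lpvl,wzucl] -> 7 lines: ouqp lpvl wzucl ppb wst erw ufjl
Hunk 4: at line 1 remove [lpvl,wzucl] add [blf,wgvh,oei] -> 8 lines: ouqp blf wgvh oei ppb wst erw ufjl

Answer: ouqp
blf
wgvh
oei
ppb
wst
erw
ufjl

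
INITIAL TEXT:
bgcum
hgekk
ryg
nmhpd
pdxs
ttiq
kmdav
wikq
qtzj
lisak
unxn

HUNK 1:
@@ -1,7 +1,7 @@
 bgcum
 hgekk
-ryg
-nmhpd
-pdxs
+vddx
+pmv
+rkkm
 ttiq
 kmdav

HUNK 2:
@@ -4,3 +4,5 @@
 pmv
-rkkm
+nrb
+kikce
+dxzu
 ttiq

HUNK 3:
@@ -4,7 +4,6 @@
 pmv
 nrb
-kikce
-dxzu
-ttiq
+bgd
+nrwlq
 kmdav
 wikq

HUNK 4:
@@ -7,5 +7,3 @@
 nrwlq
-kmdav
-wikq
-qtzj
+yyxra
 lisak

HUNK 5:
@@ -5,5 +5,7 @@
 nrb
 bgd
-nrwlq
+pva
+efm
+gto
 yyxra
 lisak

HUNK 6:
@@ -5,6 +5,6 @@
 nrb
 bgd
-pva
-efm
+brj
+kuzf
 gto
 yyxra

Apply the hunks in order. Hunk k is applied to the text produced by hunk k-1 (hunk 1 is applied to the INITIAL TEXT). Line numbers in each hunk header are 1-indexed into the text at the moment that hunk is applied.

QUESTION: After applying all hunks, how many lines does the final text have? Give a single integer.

Hunk 1: at line 1 remove [ryg,nmhpd,pdxs] add [vddx,pmv,rkkm] -> 11 lines: bgcum hgekk vddx pmv rkkm ttiq kmdav wikq qtzj lisak unxn
Hunk 2: at line 4 remove [rkkm] add [nrb,kikce,dxzu] -> 13 lines: bgcum hgekk vddx pmv nrb kikce dxzu ttiq kmdav wikq qtzj lisak unxn
Hunk 3: at line 4 remove [kikce,dxzu,ttiq] add [bgd,nrwlq] -> 12 lines: bgcum hgekk vddx pmv nrb bgd nrwlq kmdav wikq qtzj lisak unxn
Hunk 4: at line 7 remove [kmdav,wikq,qtzj] add [yyxra] -> 10 lines: bgcum hgekk vddx pmv nrb bgd nrwlq yyxra lisak unxn
Hunk 5: at line 5 remove [nrwlq] add [pva,efm,gto] -> 12 lines: bgcum hgekk vddx pmv nrb bgd pva efm gto yyxra lisak unxn
Hunk 6: at line 5 remove [pva,efm] add [brj,kuzf] -> 12 lines: bgcum hgekk vddx pmv nrb bgd brj kuzf gto yyxra lisak unxn
Final line count: 12

Answer: 12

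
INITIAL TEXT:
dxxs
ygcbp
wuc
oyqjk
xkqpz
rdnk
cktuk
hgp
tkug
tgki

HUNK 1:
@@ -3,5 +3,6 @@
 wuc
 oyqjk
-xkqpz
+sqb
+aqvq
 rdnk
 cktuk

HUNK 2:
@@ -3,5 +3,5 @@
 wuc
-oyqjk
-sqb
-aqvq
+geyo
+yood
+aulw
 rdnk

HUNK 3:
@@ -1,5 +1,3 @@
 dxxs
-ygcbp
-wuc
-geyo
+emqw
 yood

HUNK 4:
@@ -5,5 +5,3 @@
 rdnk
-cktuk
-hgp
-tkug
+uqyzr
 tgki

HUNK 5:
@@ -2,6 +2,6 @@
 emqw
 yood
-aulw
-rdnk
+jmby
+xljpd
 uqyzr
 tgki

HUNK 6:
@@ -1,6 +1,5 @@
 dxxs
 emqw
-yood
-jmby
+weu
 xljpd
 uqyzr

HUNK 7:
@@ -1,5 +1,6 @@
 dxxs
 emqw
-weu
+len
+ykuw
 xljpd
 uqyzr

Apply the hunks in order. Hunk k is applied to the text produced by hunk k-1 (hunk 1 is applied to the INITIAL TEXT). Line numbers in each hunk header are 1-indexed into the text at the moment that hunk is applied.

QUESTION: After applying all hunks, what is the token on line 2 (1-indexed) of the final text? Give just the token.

Answer: emqw

Derivation:
Hunk 1: at line 3 remove [xkqpz] add [sqb,aqvq] -> 11 lines: dxxs ygcbp wuc oyqjk sqb aqvq rdnk cktuk hgp tkug tgki
Hunk 2: at line 3 remove [oyqjk,sqb,aqvq] add [geyo,yood,aulw] -> 11 lines: dxxs ygcbp wuc geyo yood aulw rdnk cktuk hgp tkug tgki
Hunk 3: at line 1 remove [ygcbp,wuc,geyo] add [emqw] -> 9 lines: dxxs emqw yood aulw rdnk cktuk hgp tkug tgki
Hunk 4: at line 5 remove [cktuk,hgp,tkug] add [uqyzr] -> 7 lines: dxxs emqw yood aulw rdnk uqyzr tgki
Hunk 5: at line 2 remove [aulw,rdnk] add [jmby,xljpd] -> 7 lines: dxxs emqw yood jmby xljpd uqyzr tgki
Hunk 6: at line 1 remove [yood,jmby] add [weu] -> 6 lines: dxxs emqw weu xljpd uqyzr tgki
Hunk 7: at line 1 remove [weu] add [len,ykuw] -> 7 lines: dxxs emqw len ykuw xljpd uqyzr tgki
Final line 2: emqw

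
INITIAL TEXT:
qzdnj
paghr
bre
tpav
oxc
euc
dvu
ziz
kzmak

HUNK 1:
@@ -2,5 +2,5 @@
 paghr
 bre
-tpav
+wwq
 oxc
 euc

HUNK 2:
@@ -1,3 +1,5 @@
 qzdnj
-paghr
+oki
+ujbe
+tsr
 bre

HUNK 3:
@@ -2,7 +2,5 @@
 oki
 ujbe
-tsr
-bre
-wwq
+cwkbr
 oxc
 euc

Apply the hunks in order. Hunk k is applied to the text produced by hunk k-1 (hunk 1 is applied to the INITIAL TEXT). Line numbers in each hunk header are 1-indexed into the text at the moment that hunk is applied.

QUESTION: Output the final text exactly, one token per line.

Hunk 1: at line 2 remove [tpav] add [wwq] -> 9 lines: qzdnj paghr bre wwq oxc euc dvu ziz kzmak
Hunk 2: at line 1 remove [paghr] add [oki,ujbe,tsr] -> 11 lines: qzdnj oki ujbe tsr bre wwq oxc euc dvu ziz kzmak
Hunk 3: at line 2 remove [tsr,bre,wwq] add [cwkbr] -> 9 lines: qzdnj oki ujbe cwkbr oxc euc dvu ziz kzmak

Answer: qzdnj
oki
ujbe
cwkbr
oxc
euc
dvu
ziz
kzmak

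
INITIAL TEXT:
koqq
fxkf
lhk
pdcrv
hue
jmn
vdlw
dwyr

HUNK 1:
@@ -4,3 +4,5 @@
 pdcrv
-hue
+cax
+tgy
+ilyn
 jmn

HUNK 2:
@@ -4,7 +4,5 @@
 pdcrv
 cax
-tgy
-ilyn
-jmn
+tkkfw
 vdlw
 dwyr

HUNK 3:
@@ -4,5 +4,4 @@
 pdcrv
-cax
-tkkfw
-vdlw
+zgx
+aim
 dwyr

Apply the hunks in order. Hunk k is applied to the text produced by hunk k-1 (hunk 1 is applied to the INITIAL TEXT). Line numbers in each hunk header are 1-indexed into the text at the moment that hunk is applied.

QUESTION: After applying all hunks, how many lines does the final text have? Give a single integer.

Hunk 1: at line 4 remove [hue] add [cax,tgy,ilyn] -> 10 lines: koqq fxkf lhk pdcrv cax tgy ilyn jmn vdlw dwyr
Hunk 2: at line 4 remove [tgy,ilyn,jmn] add [tkkfw] -> 8 lines: koqq fxkf lhk pdcrv cax tkkfw vdlw dwyr
Hunk 3: at line 4 remove [cax,tkkfw,vdlw] add [zgx,aim] -> 7 lines: koqq fxkf lhk pdcrv zgx aim dwyr
Final line count: 7

Answer: 7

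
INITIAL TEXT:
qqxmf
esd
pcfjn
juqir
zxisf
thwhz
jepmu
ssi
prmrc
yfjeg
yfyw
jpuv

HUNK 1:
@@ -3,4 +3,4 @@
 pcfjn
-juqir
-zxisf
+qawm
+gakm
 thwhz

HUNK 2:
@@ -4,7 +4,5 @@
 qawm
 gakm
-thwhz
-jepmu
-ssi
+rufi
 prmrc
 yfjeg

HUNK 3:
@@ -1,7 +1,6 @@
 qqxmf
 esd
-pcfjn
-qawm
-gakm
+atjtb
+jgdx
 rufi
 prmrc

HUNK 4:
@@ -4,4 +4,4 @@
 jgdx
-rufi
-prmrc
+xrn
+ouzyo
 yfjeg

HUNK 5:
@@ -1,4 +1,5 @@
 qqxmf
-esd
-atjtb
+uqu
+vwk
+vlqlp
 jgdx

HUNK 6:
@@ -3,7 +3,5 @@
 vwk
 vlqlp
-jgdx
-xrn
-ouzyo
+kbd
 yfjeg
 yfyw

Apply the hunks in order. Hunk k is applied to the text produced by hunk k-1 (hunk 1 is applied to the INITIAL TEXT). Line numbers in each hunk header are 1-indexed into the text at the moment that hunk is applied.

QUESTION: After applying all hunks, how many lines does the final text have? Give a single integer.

Hunk 1: at line 3 remove [juqir,zxisf] add [qawm,gakm] -> 12 lines: qqxmf esd pcfjn qawm gakm thwhz jepmu ssi prmrc yfjeg yfyw jpuv
Hunk 2: at line 4 remove [thwhz,jepmu,ssi] add [rufi] -> 10 lines: qqxmf esd pcfjn qawm gakm rufi prmrc yfjeg yfyw jpuv
Hunk 3: at line 1 remove [pcfjn,qawm,gakm] add [atjtb,jgdx] -> 9 lines: qqxmf esd atjtb jgdx rufi prmrc yfjeg yfyw jpuv
Hunk 4: at line 4 remove [rufi,prmrc] add [xrn,ouzyo] -> 9 lines: qqxmf esd atjtb jgdx xrn ouzyo yfjeg yfyw jpuv
Hunk 5: at line 1 remove [esd,atjtb] add [uqu,vwk,vlqlp] -> 10 lines: qqxmf uqu vwk vlqlp jgdx xrn ouzyo yfjeg yfyw jpuv
Hunk 6: at line 3 remove [jgdx,xrn,ouzyo] add [kbd] -> 8 lines: qqxmf uqu vwk vlqlp kbd yfjeg yfyw jpuv
Final line count: 8

Answer: 8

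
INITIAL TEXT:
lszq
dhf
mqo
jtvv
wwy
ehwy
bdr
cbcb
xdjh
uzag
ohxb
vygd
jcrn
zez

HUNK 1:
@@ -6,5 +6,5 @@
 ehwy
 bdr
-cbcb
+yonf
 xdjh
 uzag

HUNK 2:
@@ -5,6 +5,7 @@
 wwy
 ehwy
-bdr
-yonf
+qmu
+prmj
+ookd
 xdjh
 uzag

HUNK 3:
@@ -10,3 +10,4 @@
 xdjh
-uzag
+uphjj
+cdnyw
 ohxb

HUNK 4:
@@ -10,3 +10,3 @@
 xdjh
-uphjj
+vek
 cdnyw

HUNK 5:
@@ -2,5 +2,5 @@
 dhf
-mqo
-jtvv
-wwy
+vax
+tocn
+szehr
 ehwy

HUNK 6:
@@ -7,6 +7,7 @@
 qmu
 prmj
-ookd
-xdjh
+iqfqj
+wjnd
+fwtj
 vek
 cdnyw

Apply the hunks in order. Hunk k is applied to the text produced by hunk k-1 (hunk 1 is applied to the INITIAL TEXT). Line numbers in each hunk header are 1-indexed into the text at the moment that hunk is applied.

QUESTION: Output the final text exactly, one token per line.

Hunk 1: at line 6 remove [cbcb] add [yonf] -> 14 lines: lszq dhf mqo jtvv wwy ehwy bdr yonf xdjh uzag ohxb vygd jcrn zez
Hunk 2: at line 5 remove [bdr,yonf] add [qmu,prmj,ookd] -> 15 lines: lszq dhf mqo jtvv wwy ehwy qmu prmj ookd xdjh uzag ohxb vygd jcrn zez
Hunk 3: at line 10 remove [uzag] add [uphjj,cdnyw] -> 16 lines: lszq dhf mqo jtvv wwy ehwy qmu prmj ookd xdjh uphjj cdnyw ohxb vygd jcrn zez
Hunk 4: at line 10 remove [uphjj] add [vek] -> 16 lines: lszq dhf mqo jtvv wwy ehwy qmu prmj ookd xdjh vek cdnyw ohxb vygd jcrn zez
Hunk 5: at line 2 remove [mqo,jtvv,wwy] add [vax,tocn,szehr] -> 16 lines: lszq dhf vax tocn szehr ehwy qmu prmj ookd xdjh vek cdnyw ohxb vygd jcrn zez
Hunk 6: at line 7 remove [ookd,xdjh] add [iqfqj,wjnd,fwtj] -> 17 lines: lszq dhf vax tocn szehr ehwy qmu prmj iqfqj wjnd fwtj vek cdnyw ohxb vygd jcrn zez

Answer: lszq
dhf
vax
tocn
szehr
ehwy
qmu
prmj
iqfqj
wjnd
fwtj
vek
cdnyw
ohxb
vygd
jcrn
zez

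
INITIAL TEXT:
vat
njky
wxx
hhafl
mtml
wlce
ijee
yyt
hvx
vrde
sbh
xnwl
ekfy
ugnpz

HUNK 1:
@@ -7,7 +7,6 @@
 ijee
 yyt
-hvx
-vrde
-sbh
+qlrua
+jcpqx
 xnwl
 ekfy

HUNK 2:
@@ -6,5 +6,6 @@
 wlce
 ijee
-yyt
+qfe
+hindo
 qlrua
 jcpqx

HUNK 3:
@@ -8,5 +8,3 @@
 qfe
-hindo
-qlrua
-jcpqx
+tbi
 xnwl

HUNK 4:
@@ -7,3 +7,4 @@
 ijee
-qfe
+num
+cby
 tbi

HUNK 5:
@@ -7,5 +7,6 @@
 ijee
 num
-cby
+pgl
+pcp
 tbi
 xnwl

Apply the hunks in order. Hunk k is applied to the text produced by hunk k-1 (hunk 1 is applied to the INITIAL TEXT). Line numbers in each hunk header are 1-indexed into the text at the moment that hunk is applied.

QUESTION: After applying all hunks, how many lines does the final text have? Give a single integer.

Answer: 14

Derivation:
Hunk 1: at line 7 remove [hvx,vrde,sbh] add [qlrua,jcpqx] -> 13 lines: vat njky wxx hhafl mtml wlce ijee yyt qlrua jcpqx xnwl ekfy ugnpz
Hunk 2: at line 6 remove [yyt] add [qfe,hindo] -> 14 lines: vat njky wxx hhafl mtml wlce ijee qfe hindo qlrua jcpqx xnwl ekfy ugnpz
Hunk 3: at line 8 remove [hindo,qlrua,jcpqx] add [tbi] -> 12 lines: vat njky wxx hhafl mtml wlce ijee qfe tbi xnwl ekfy ugnpz
Hunk 4: at line 7 remove [qfe] add [num,cby] -> 13 lines: vat njky wxx hhafl mtml wlce ijee num cby tbi xnwl ekfy ugnpz
Hunk 5: at line 7 remove [cby] add [pgl,pcp] -> 14 lines: vat njky wxx hhafl mtml wlce ijee num pgl pcp tbi xnwl ekfy ugnpz
Final line count: 14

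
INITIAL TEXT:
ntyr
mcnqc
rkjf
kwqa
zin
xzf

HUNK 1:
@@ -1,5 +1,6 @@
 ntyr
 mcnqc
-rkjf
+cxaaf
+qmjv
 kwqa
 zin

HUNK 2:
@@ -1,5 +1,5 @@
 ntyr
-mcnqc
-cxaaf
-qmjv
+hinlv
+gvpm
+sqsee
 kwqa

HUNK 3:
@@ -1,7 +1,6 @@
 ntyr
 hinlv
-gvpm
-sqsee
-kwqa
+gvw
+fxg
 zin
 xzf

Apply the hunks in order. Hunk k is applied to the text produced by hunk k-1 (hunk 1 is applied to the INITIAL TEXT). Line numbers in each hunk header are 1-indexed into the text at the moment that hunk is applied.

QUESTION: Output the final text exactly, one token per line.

Hunk 1: at line 1 remove [rkjf] add [cxaaf,qmjv] -> 7 lines: ntyr mcnqc cxaaf qmjv kwqa zin xzf
Hunk 2: at line 1 remove [mcnqc,cxaaf,qmjv] add [hinlv,gvpm,sqsee] -> 7 lines: ntyr hinlv gvpm sqsee kwqa zin xzf
Hunk 3: at line 1 remove [gvpm,sqsee,kwqa] add [gvw,fxg] -> 6 lines: ntyr hinlv gvw fxg zin xzf

Answer: ntyr
hinlv
gvw
fxg
zin
xzf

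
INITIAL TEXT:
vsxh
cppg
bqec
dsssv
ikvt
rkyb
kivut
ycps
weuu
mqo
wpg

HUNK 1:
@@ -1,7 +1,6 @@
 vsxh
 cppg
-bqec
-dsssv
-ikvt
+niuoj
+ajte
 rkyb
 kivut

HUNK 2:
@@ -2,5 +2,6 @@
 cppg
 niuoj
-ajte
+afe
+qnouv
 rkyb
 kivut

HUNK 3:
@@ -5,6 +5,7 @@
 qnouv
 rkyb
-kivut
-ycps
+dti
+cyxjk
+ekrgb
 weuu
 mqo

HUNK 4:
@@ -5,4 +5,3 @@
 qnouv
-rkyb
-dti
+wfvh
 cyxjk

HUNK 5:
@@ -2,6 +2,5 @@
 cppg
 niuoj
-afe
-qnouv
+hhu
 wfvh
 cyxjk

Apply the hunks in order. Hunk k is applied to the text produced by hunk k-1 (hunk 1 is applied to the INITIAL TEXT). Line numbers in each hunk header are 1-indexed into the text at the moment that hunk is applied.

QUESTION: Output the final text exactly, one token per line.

Hunk 1: at line 1 remove [bqec,dsssv,ikvt] add [niuoj,ajte] -> 10 lines: vsxh cppg niuoj ajte rkyb kivut ycps weuu mqo wpg
Hunk 2: at line 2 remove [ajte] add [afe,qnouv] -> 11 lines: vsxh cppg niuoj afe qnouv rkyb kivut ycps weuu mqo wpg
Hunk 3: at line 5 remove [kivut,ycps] add [dti,cyxjk,ekrgb] -> 12 lines: vsxh cppg niuoj afe qnouv rkyb dti cyxjk ekrgb weuu mqo wpg
Hunk 4: at line 5 remove [rkyb,dti] add [wfvh] -> 11 lines: vsxh cppg niuoj afe qnouv wfvh cyxjk ekrgb weuu mqo wpg
Hunk 5: at line 2 remove [afe,qnouv] add [hhu] -> 10 lines: vsxh cppg niuoj hhu wfvh cyxjk ekrgb weuu mqo wpg

Answer: vsxh
cppg
niuoj
hhu
wfvh
cyxjk
ekrgb
weuu
mqo
wpg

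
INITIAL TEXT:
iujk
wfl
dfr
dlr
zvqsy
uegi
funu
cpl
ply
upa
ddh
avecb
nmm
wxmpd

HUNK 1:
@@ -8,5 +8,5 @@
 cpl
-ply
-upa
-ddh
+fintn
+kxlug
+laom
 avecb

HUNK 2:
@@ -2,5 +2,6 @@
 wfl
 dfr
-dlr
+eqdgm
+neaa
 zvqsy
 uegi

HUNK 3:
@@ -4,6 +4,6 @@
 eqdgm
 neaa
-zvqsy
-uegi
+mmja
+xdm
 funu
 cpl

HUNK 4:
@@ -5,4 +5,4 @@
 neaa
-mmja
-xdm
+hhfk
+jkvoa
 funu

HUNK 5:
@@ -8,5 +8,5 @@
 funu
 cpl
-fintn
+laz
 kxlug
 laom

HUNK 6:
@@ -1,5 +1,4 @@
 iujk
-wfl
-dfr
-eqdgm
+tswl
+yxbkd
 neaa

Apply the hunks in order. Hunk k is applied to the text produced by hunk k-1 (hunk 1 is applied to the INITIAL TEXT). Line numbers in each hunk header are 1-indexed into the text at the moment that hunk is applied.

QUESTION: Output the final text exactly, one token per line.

Hunk 1: at line 8 remove [ply,upa,ddh] add [fintn,kxlug,laom] -> 14 lines: iujk wfl dfr dlr zvqsy uegi funu cpl fintn kxlug laom avecb nmm wxmpd
Hunk 2: at line 2 remove [dlr] add [eqdgm,neaa] -> 15 lines: iujk wfl dfr eqdgm neaa zvqsy uegi funu cpl fintn kxlug laom avecb nmm wxmpd
Hunk 3: at line 4 remove [zvqsy,uegi] add [mmja,xdm] -> 15 lines: iujk wfl dfr eqdgm neaa mmja xdm funu cpl fintn kxlug laom avecb nmm wxmpd
Hunk 4: at line 5 remove [mmja,xdm] add [hhfk,jkvoa] -> 15 lines: iujk wfl dfr eqdgm neaa hhfk jkvoa funu cpl fintn kxlug laom avecb nmm wxmpd
Hunk 5: at line 8 remove [fintn] add [laz] -> 15 lines: iujk wfl dfr eqdgm neaa hhfk jkvoa funu cpl laz kxlug laom avecb nmm wxmpd
Hunk 6: at line 1 remove [wfl,dfr,eqdgm] add [tswl,yxbkd] -> 14 lines: iujk tswl yxbkd neaa hhfk jkvoa funu cpl laz kxlug laom avecb nmm wxmpd

Answer: iujk
tswl
yxbkd
neaa
hhfk
jkvoa
funu
cpl
laz
kxlug
laom
avecb
nmm
wxmpd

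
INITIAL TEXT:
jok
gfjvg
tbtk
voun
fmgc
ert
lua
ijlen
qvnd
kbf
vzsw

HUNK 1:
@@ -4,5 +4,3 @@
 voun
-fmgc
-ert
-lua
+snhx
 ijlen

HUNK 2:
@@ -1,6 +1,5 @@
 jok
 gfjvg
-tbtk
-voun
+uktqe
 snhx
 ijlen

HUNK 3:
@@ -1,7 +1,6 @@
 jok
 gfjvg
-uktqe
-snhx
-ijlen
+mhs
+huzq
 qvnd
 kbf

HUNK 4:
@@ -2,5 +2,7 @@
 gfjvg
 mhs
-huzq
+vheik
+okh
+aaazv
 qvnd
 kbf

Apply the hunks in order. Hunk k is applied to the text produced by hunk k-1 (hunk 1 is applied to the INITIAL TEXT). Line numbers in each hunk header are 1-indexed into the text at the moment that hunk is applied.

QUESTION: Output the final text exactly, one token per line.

Answer: jok
gfjvg
mhs
vheik
okh
aaazv
qvnd
kbf
vzsw

Derivation:
Hunk 1: at line 4 remove [fmgc,ert,lua] add [snhx] -> 9 lines: jok gfjvg tbtk voun snhx ijlen qvnd kbf vzsw
Hunk 2: at line 1 remove [tbtk,voun] add [uktqe] -> 8 lines: jok gfjvg uktqe snhx ijlen qvnd kbf vzsw
Hunk 3: at line 1 remove [uktqe,snhx,ijlen] add [mhs,huzq] -> 7 lines: jok gfjvg mhs huzq qvnd kbf vzsw
Hunk 4: at line 2 remove [huzq] add [vheik,okh,aaazv] -> 9 lines: jok gfjvg mhs vheik okh aaazv qvnd kbf vzsw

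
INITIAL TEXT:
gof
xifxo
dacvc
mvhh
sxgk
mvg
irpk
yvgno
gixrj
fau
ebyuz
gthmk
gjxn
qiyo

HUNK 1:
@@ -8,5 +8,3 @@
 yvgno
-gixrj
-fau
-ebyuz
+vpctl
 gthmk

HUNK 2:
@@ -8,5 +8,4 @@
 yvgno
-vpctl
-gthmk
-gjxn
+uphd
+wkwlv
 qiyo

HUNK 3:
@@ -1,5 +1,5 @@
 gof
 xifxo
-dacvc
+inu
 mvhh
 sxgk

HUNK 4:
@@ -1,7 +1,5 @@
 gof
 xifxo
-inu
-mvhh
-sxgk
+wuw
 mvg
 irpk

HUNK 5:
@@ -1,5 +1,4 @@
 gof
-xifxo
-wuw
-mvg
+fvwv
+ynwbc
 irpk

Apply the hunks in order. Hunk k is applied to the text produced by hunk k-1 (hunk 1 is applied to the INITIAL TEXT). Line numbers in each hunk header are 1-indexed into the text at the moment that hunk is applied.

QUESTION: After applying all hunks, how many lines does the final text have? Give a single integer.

Answer: 8

Derivation:
Hunk 1: at line 8 remove [gixrj,fau,ebyuz] add [vpctl] -> 12 lines: gof xifxo dacvc mvhh sxgk mvg irpk yvgno vpctl gthmk gjxn qiyo
Hunk 2: at line 8 remove [vpctl,gthmk,gjxn] add [uphd,wkwlv] -> 11 lines: gof xifxo dacvc mvhh sxgk mvg irpk yvgno uphd wkwlv qiyo
Hunk 3: at line 1 remove [dacvc] add [inu] -> 11 lines: gof xifxo inu mvhh sxgk mvg irpk yvgno uphd wkwlv qiyo
Hunk 4: at line 1 remove [inu,mvhh,sxgk] add [wuw] -> 9 lines: gof xifxo wuw mvg irpk yvgno uphd wkwlv qiyo
Hunk 5: at line 1 remove [xifxo,wuw,mvg] add [fvwv,ynwbc] -> 8 lines: gof fvwv ynwbc irpk yvgno uphd wkwlv qiyo
Final line count: 8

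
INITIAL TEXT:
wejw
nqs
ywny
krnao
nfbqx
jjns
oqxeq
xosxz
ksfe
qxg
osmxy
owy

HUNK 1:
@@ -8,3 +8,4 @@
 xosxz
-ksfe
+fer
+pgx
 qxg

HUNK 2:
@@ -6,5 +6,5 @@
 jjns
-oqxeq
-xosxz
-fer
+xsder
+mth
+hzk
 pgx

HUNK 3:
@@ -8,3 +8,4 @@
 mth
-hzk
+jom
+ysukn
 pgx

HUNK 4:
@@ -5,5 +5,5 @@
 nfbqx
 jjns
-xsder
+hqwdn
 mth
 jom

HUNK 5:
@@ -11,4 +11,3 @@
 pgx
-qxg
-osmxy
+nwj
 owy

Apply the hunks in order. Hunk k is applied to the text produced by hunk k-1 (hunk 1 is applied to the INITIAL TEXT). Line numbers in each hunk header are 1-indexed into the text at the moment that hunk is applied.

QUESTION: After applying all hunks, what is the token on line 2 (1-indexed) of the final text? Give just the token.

Hunk 1: at line 8 remove [ksfe] add [fer,pgx] -> 13 lines: wejw nqs ywny krnao nfbqx jjns oqxeq xosxz fer pgx qxg osmxy owy
Hunk 2: at line 6 remove [oqxeq,xosxz,fer] add [xsder,mth,hzk] -> 13 lines: wejw nqs ywny krnao nfbqx jjns xsder mth hzk pgx qxg osmxy owy
Hunk 3: at line 8 remove [hzk] add [jom,ysukn] -> 14 lines: wejw nqs ywny krnao nfbqx jjns xsder mth jom ysukn pgx qxg osmxy owy
Hunk 4: at line 5 remove [xsder] add [hqwdn] -> 14 lines: wejw nqs ywny krnao nfbqx jjns hqwdn mth jom ysukn pgx qxg osmxy owy
Hunk 5: at line 11 remove [qxg,osmxy] add [nwj] -> 13 lines: wejw nqs ywny krnao nfbqx jjns hqwdn mth jom ysukn pgx nwj owy
Final line 2: nqs

Answer: nqs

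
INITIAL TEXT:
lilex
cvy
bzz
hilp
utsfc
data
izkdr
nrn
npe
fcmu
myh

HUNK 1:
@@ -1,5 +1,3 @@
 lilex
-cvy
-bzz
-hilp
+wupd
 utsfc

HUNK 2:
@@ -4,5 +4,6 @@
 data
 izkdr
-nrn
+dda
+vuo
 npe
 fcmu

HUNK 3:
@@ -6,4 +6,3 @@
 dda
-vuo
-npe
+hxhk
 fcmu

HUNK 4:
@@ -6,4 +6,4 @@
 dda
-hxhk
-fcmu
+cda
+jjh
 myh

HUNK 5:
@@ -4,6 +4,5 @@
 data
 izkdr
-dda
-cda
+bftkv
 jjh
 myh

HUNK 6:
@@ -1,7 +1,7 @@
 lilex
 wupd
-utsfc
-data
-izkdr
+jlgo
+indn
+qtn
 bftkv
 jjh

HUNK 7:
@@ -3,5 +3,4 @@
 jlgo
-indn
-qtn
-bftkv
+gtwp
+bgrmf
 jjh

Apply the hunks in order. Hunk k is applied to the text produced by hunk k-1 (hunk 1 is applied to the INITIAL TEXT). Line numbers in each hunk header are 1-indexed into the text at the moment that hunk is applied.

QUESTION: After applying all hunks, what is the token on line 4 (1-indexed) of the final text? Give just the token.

Answer: gtwp

Derivation:
Hunk 1: at line 1 remove [cvy,bzz,hilp] add [wupd] -> 9 lines: lilex wupd utsfc data izkdr nrn npe fcmu myh
Hunk 2: at line 4 remove [nrn] add [dda,vuo] -> 10 lines: lilex wupd utsfc data izkdr dda vuo npe fcmu myh
Hunk 3: at line 6 remove [vuo,npe] add [hxhk] -> 9 lines: lilex wupd utsfc data izkdr dda hxhk fcmu myh
Hunk 4: at line 6 remove [hxhk,fcmu] add [cda,jjh] -> 9 lines: lilex wupd utsfc data izkdr dda cda jjh myh
Hunk 5: at line 4 remove [dda,cda] add [bftkv] -> 8 lines: lilex wupd utsfc data izkdr bftkv jjh myh
Hunk 6: at line 1 remove [utsfc,data,izkdr] add [jlgo,indn,qtn] -> 8 lines: lilex wupd jlgo indn qtn bftkv jjh myh
Hunk 7: at line 3 remove [indn,qtn,bftkv] add [gtwp,bgrmf] -> 7 lines: lilex wupd jlgo gtwp bgrmf jjh myh
Final line 4: gtwp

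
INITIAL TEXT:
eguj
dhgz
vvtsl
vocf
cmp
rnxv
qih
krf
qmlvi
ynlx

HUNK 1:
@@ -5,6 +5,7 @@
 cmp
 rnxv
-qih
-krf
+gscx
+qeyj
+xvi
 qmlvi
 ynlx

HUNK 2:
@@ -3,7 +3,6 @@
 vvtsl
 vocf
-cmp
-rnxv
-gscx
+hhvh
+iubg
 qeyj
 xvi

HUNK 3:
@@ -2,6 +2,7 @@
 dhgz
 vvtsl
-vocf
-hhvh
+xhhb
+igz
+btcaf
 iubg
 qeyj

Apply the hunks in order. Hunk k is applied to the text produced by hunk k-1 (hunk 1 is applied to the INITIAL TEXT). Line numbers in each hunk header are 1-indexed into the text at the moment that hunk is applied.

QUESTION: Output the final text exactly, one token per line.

Answer: eguj
dhgz
vvtsl
xhhb
igz
btcaf
iubg
qeyj
xvi
qmlvi
ynlx

Derivation:
Hunk 1: at line 5 remove [qih,krf] add [gscx,qeyj,xvi] -> 11 lines: eguj dhgz vvtsl vocf cmp rnxv gscx qeyj xvi qmlvi ynlx
Hunk 2: at line 3 remove [cmp,rnxv,gscx] add [hhvh,iubg] -> 10 lines: eguj dhgz vvtsl vocf hhvh iubg qeyj xvi qmlvi ynlx
Hunk 3: at line 2 remove [vocf,hhvh] add [xhhb,igz,btcaf] -> 11 lines: eguj dhgz vvtsl xhhb igz btcaf iubg qeyj xvi qmlvi ynlx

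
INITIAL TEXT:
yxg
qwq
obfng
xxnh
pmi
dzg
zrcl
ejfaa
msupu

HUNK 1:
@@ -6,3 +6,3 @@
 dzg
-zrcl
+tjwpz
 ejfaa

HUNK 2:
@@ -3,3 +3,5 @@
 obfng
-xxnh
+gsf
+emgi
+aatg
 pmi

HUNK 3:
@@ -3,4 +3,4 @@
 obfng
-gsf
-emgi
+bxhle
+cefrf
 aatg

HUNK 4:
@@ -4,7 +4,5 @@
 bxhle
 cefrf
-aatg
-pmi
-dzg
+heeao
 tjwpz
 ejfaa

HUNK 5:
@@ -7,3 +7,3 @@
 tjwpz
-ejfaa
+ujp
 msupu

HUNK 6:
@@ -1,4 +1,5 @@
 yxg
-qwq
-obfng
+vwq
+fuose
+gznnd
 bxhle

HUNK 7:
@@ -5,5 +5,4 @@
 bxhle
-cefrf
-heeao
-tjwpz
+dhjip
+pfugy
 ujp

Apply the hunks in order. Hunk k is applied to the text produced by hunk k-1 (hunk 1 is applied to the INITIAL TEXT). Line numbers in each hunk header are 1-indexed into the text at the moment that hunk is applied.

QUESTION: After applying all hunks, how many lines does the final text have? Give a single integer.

Answer: 9

Derivation:
Hunk 1: at line 6 remove [zrcl] add [tjwpz] -> 9 lines: yxg qwq obfng xxnh pmi dzg tjwpz ejfaa msupu
Hunk 2: at line 3 remove [xxnh] add [gsf,emgi,aatg] -> 11 lines: yxg qwq obfng gsf emgi aatg pmi dzg tjwpz ejfaa msupu
Hunk 3: at line 3 remove [gsf,emgi] add [bxhle,cefrf] -> 11 lines: yxg qwq obfng bxhle cefrf aatg pmi dzg tjwpz ejfaa msupu
Hunk 4: at line 4 remove [aatg,pmi,dzg] add [heeao] -> 9 lines: yxg qwq obfng bxhle cefrf heeao tjwpz ejfaa msupu
Hunk 5: at line 7 remove [ejfaa] add [ujp] -> 9 lines: yxg qwq obfng bxhle cefrf heeao tjwpz ujp msupu
Hunk 6: at line 1 remove [qwq,obfng] add [vwq,fuose,gznnd] -> 10 lines: yxg vwq fuose gznnd bxhle cefrf heeao tjwpz ujp msupu
Hunk 7: at line 5 remove [cefrf,heeao,tjwpz] add [dhjip,pfugy] -> 9 lines: yxg vwq fuose gznnd bxhle dhjip pfugy ujp msupu
Final line count: 9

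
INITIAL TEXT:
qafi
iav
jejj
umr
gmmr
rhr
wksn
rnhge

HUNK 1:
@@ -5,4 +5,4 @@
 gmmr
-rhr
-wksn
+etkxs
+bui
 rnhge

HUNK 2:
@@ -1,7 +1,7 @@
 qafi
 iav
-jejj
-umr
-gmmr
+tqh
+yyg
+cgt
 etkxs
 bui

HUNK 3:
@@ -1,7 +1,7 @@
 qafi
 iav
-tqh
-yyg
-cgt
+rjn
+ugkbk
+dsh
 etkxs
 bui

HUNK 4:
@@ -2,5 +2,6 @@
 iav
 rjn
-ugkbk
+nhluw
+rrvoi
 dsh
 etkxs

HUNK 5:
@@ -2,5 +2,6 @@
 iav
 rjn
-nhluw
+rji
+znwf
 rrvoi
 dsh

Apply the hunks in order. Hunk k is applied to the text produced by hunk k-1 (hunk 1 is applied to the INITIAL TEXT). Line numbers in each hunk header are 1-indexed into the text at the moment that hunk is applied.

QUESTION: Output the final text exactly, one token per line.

Answer: qafi
iav
rjn
rji
znwf
rrvoi
dsh
etkxs
bui
rnhge

Derivation:
Hunk 1: at line 5 remove [rhr,wksn] add [etkxs,bui] -> 8 lines: qafi iav jejj umr gmmr etkxs bui rnhge
Hunk 2: at line 1 remove [jejj,umr,gmmr] add [tqh,yyg,cgt] -> 8 lines: qafi iav tqh yyg cgt etkxs bui rnhge
Hunk 3: at line 1 remove [tqh,yyg,cgt] add [rjn,ugkbk,dsh] -> 8 lines: qafi iav rjn ugkbk dsh etkxs bui rnhge
Hunk 4: at line 2 remove [ugkbk] add [nhluw,rrvoi] -> 9 lines: qafi iav rjn nhluw rrvoi dsh etkxs bui rnhge
Hunk 5: at line 2 remove [nhluw] add [rji,znwf] -> 10 lines: qafi iav rjn rji znwf rrvoi dsh etkxs bui rnhge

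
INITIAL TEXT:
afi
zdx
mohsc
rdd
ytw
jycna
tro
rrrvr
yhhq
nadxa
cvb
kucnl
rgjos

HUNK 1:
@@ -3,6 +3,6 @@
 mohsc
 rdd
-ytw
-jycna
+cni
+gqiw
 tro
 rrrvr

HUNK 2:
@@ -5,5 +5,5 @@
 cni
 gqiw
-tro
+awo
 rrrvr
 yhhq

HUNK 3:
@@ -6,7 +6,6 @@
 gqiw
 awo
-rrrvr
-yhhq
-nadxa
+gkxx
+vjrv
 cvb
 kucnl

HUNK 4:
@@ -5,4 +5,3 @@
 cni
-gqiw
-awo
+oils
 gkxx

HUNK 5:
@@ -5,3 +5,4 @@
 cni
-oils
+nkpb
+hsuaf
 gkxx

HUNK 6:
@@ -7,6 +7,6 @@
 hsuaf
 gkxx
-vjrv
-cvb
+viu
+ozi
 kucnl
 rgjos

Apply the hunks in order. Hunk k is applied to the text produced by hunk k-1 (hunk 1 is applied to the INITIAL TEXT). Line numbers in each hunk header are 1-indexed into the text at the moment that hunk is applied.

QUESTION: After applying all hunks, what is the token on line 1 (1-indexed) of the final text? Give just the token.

Hunk 1: at line 3 remove [ytw,jycna] add [cni,gqiw] -> 13 lines: afi zdx mohsc rdd cni gqiw tro rrrvr yhhq nadxa cvb kucnl rgjos
Hunk 2: at line 5 remove [tro] add [awo] -> 13 lines: afi zdx mohsc rdd cni gqiw awo rrrvr yhhq nadxa cvb kucnl rgjos
Hunk 3: at line 6 remove [rrrvr,yhhq,nadxa] add [gkxx,vjrv] -> 12 lines: afi zdx mohsc rdd cni gqiw awo gkxx vjrv cvb kucnl rgjos
Hunk 4: at line 5 remove [gqiw,awo] add [oils] -> 11 lines: afi zdx mohsc rdd cni oils gkxx vjrv cvb kucnl rgjos
Hunk 5: at line 5 remove [oils] add [nkpb,hsuaf] -> 12 lines: afi zdx mohsc rdd cni nkpb hsuaf gkxx vjrv cvb kucnl rgjos
Hunk 6: at line 7 remove [vjrv,cvb] add [viu,ozi] -> 12 lines: afi zdx mohsc rdd cni nkpb hsuaf gkxx viu ozi kucnl rgjos
Final line 1: afi

Answer: afi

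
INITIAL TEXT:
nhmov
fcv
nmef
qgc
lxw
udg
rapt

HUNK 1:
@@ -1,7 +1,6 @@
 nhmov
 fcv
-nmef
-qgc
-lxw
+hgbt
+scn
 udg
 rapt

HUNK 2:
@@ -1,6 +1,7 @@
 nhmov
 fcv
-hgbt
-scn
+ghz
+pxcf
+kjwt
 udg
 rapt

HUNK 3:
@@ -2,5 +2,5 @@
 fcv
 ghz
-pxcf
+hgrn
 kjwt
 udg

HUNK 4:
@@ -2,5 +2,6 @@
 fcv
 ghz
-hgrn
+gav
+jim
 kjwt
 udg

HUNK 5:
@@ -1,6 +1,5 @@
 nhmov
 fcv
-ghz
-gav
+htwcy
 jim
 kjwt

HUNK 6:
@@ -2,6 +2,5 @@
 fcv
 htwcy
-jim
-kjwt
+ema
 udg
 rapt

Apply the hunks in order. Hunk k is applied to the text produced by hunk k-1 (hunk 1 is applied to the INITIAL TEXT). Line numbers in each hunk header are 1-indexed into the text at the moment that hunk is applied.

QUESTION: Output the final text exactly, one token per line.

Hunk 1: at line 1 remove [nmef,qgc,lxw] add [hgbt,scn] -> 6 lines: nhmov fcv hgbt scn udg rapt
Hunk 2: at line 1 remove [hgbt,scn] add [ghz,pxcf,kjwt] -> 7 lines: nhmov fcv ghz pxcf kjwt udg rapt
Hunk 3: at line 2 remove [pxcf] add [hgrn] -> 7 lines: nhmov fcv ghz hgrn kjwt udg rapt
Hunk 4: at line 2 remove [hgrn] add [gav,jim] -> 8 lines: nhmov fcv ghz gav jim kjwt udg rapt
Hunk 5: at line 1 remove [ghz,gav] add [htwcy] -> 7 lines: nhmov fcv htwcy jim kjwt udg rapt
Hunk 6: at line 2 remove [jim,kjwt] add [ema] -> 6 lines: nhmov fcv htwcy ema udg rapt

Answer: nhmov
fcv
htwcy
ema
udg
rapt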